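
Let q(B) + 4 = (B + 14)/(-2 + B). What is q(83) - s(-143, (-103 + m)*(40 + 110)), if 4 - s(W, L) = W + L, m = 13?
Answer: -1105634/81 ≈ -13650.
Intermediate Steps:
s(W, L) = 4 - L - W (s(W, L) = 4 - (W + L) = 4 - (L + W) = 4 + (-L - W) = 4 - L - W)
q(B) = -4 + (14 + B)/(-2 + B) (q(B) = -4 + (B + 14)/(-2 + B) = -4 + (14 + B)/(-2 + B))
q(83) - s(-143, (-103 + m)*(40 + 110)) = (22 - 3*83)/(-2 + 83) - (4 - (-103 + 13)*(40 + 110) - 1*(-143)) = (22 - 249)/81 - (4 - (-90)*150 + 143) = (1/81)*(-227) - (4 - 1*(-13500) + 143) = -227/81 - (4 + 13500 + 143) = -227/81 - 1*13647 = -227/81 - 13647 = -1105634/81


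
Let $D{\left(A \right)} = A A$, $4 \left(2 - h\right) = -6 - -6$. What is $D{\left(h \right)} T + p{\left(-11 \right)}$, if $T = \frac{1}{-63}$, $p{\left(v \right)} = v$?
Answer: $- \frac{697}{63} \approx -11.063$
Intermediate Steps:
$h = 2$ ($h = 2 - \frac{-6 - -6}{4} = 2 - \frac{-6 + 6}{4} = 2 - 0 = 2 + 0 = 2$)
$D{\left(A \right)} = A^{2}$
$T = - \frac{1}{63} \approx -0.015873$
$D{\left(h \right)} T + p{\left(-11 \right)} = 2^{2} \left(- \frac{1}{63}\right) - 11 = 4 \left(- \frac{1}{63}\right) - 11 = - \frac{4}{63} - 11 = - \frac{697}{63}$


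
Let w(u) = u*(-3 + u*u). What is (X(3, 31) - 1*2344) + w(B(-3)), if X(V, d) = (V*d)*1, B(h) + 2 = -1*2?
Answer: -2303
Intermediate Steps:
B(h) = -4 (B(h) = -2 - 1*2 = -2 - 2 = -4)
X(V, d) = V*d
w(u) = u*(-3 + u²)
(X(3, 31) - 1*2344) + w(B(-3)) = (3*31 - 1*2344) - 4*(-3 + (-4)²) = (93 - 2344) - 4*(-3 + 16) = -2251 - 4*13 = -2251 - 52 = -2303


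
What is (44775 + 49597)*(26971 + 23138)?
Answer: 4728886548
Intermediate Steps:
(44775 + 49597)*(26971 + 23138) = 94372*50109 = 4728886548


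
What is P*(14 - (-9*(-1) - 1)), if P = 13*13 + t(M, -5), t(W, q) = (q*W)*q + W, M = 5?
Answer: 1794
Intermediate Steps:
t(W, q) = W + W*q² (t(W, q) = (W*q)*q + W = W*q² + W = W + W*q²)
P = 299 (P = 13*13 + 5*(1 + (-5)²) = 169 + 5*(1 + 25) = 169 + 5*26 = 169 + 130 = 299)
P*(14 - (-9*(-1) - 1)) = 299*(14 - (-9*(-1) - 1)) = 299*(14 - (9 - 1)) = 299*(14 - 1*8) = 299*(14 - 8) = 299*6 = 1794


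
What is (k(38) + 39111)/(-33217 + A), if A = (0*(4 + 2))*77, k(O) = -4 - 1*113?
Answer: -38994/33217 ≈ -1.1739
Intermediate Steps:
k(O) = -117 (k(O) = -4 - 113 = -117)
A = 0 (A = (0*6)*77 = 0*77 = 0)
(k(38) + 39111)/(-33217 + A) = (-117 + 39111)/(-33217 + 0) = 38994/(-33217) = 38994*(-1/33217) = -38994/33217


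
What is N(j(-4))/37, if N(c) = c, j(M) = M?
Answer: -4/37 ≈ -0.10811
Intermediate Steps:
N(j(-4))/37 = -4/37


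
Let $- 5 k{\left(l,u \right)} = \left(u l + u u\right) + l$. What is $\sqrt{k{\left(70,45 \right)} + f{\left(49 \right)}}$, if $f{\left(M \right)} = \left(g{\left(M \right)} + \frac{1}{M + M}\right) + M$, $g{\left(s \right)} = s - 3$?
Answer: $\frac{i \sqrt{186982}}{14} \approx 30.887 i$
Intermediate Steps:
$g{\left(s \right)} = -3 + s$
$k{\left(l,u \right)} = - \frac{l}{5} - \frac{u^{2}}{5} - \frac{l u}{5}$ ($k{\left(l,u \right)} = - \frac{\left(u l + u u\right) + l}{5} = - \frac{\left(l u + u^{2}\right) + l}{5} = - \frac{\left(u^{2} + l u\right) + l}{5} = - \frac{l + u^{2} + l u}{5} = - \frac{l}{5} - \frac{u^{2}}{5} - \frac{l u}{5}$)
$f{\left(M \right)} = -3 + \frac{1}{2 M} + 2 M$ ($f{\left(M \right)} = \left(\left(-3 + M\right) + \frac{1}{M + M}\right) + M = \left(\left(-3 + M\right) + \frac{1}{2 M}\right) + M = \left(-3 + M + \frac{1}{2 M}\right) + M = -3 + \frac{1}{2 M} + 2 M$)
$\sqrt{k{\left(70,45 \right)} + f{\left(49 \right)}} = \sqrt{\left(\left(- \frac{1}{5}\right) 70 - \frac{45^{2}}{5} - 14 \cdot 45\right) + \left(-3 + \frac{1}{2 \cdot 49} + 2 \cdot 49\right)} = \sqrt{\left(-14 - 405 - 630\right) + \left(-3 + \frac{1}{2} \cdot \frac{1}{49} + 98\right)} = \sqrt{\left(-14 - 405 - 630\right) + \left(-3 + \frac{1}{98} + 98\right)} = \sqrt{-1049 + \frac{9311}{98}} = \sqrt{- \frac{93491}{98}} = \frac{i \sqrt{186982}}{14}$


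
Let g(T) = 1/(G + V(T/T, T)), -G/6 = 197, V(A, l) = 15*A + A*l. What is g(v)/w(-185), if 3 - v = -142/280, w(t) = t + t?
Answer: 14/6026893 ≈ 2.3229e-6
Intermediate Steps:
G = -1182 (G = -6*197 = -1182)
w(t) = 2*t
v = 491/140 (v = 3 - (-142)/280 = 3 - 1*(-71/140) = 3 + 71/140 = 491/140 ≈ 3.5071)
g(T) = 1/(-1167 + T) (g(T) = 1/(-1182 + (T/T)*(15 + T)) = 1/(-1182 + 1*(15 + T)) = 1/(-1182 + (15 + T)) = 1/(-1167 + T))
g(v)/w(-185) = 1/((-1167 + 491/140)*((2*(-185)))) = 1/(-162889/140*(-370)) = -140/162889*(-1/370) = 14/6026893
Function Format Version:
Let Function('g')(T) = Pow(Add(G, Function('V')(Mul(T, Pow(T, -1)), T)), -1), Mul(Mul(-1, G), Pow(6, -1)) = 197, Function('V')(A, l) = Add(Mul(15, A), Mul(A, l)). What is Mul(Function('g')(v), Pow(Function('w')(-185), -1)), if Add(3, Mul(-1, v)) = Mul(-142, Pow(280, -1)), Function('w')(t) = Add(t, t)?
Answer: Rational(14, 6026893) ≈ 2.3229e-6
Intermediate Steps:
G = -1182 (G = Mul(-6, 197) = -1182)
Function('w')(t) = Mul(2, t)
v = Rational(491, 140) (v = Add(3, Mul(-1, Mul(-142, Pow(280, -1)))) = Add(3, Mul(-1, Mul(-142, Rational(1, 280)))) = Add(3, Mul(-1, Rational(-71, 140))) = Add(3, Rational(71, 140)) = Rational(491, 140) ≈ 3.5071)
Function('g')(T) = Pow(Add(-1167, T), -1) (Function('g')(T) = Pow(Add(-1182, Mul(Mul(T, Pow(T, -1)), Add(15, T))), -1) = Pow(Add(-1182, Mul(1, Add(15, T))), -1) = Pow(Add(-1182, Add(15, T)), -1) = Pow(Add(-1167, T), -1))
Mul(Function('g')(v), Pow(Function('w')(-185), -1)) = Mul(Pow(Add(-1167, Rational(491, 140)), -1), Pow(Mul(2, -185), -1)) = Mul(Pow(Rational(-162889, 140), -1), Pow(-370, -1)) = Mul(Rational(-140, 162889), Rational(-1, 370)) = Rational(14, 6026893)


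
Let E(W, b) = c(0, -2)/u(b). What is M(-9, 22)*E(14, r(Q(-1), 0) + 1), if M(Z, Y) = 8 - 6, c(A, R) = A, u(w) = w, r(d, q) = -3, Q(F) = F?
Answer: 0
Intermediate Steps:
M(Z, Y) = 2
E(W, b) = 0 (E(W, b) = 0/b = 0)
M(-9, 22)*E(14, r(Q(-1), 0) + 1) = 2*0 = 0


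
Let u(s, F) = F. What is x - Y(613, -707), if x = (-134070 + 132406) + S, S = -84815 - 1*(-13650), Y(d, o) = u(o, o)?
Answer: -72122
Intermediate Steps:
Y(d, o) = o
S = -71165 (S = -84815 + 13650 = -71165)
x = -72829 (x = (-134070 + 132406) - 71165 = -1664 - 71165 = -72829)
x - Y(613, -707) = -72829 - 1*(-707) = -72829 + 707 = -72122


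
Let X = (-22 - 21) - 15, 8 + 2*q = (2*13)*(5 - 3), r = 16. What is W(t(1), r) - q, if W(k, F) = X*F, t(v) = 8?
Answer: -950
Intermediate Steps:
q = 22 (q = -4 + ((2*13)*(5 - 3))/2 = -4 + (26*2)/2 = -4 + (½)*52 = -4 + 26 = 22)
X = -58 (X = -43 - 15 = -58)
W(k, F) = -58*F
W(t(1), r) - q = -58*16 - 1*22 = -928 - 22 = -950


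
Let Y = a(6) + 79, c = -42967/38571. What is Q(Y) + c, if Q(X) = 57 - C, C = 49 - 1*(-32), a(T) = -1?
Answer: -968671/38571 ≈ -25.114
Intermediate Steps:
C = 81 (C = 49 + 32 = 81)
c = -42967/38571 (c = -42967*1/38571 = -42967/38571 ≈ -1.1140)
Y = 78 (Y = -1 + 79 = 78)
Q(X) = -24 (Q(X) = 57 - 1*81 = 57 - 81 = -24)
Q(Y) + c = -24 - 42967/38571 = -968671/38571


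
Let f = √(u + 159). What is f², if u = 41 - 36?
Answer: 164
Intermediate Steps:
u = 5
f = 2*√41 (f = √(5 + 159) = √164 = 2*√41 ≈ 12.806)
f² = (2*√41)² = 164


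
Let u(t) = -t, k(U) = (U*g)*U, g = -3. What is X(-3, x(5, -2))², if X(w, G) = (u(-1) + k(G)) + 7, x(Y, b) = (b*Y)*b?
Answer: 1420864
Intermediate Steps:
k(U) = -3*U² (k(U) = (U*(-3))*U = (-3*U)*U = -3*U²)
x(Y, b) = Y*b² (x(Y, b) = (Y*b)*b = Y*b²)
X(w, G) = 8 - 3*G² (X(w, G) = (-1*(-1) - 3*G²) + 7 = (1 - 3*G²) + 7 = 8 - 3*G²)
X(-3, x(5, -2))² = (8 - 3*(5*(-2)²)²)² = (8 - 3*(5*4)²)² = (8 - 3*20²)² = (8 - 3*400)² = (8 - 1200)² = (-1192)² = 1420864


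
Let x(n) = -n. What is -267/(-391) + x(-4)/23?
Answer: 335/391 ≈ 0.85678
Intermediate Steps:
-267/(-391) + x(-4)/23 = -267/(-391) - 1*(-4)/23 = -267*(-1/391) + 4*(1/23) = 267/391 + 4/23 = 335/391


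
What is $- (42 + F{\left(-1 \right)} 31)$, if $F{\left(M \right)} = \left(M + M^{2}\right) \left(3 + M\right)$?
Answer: $-42$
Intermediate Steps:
$F{\left(M \right)} = \left(3 + M\right) \left(M + M^{2}\right)$
$- (42 + F{\left(-1 \right)} 31) = - (42 + - (3 + \left(-1\right)^{2} + 4 \left(-1\right)) 31) = - (42 + - (3 + 1 - 4) 31) = - (42 + \left(-1\right) 0 \cdot 31) = - (42 + 0 \cdot 31) = - (42 + 0) = \left(-1\right) 42 = -42$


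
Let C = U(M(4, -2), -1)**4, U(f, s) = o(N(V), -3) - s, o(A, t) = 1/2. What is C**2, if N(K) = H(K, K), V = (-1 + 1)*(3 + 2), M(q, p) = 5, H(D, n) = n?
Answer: 6561/256 ≈ 25.629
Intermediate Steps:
V = 0 (V = 0*5 = 0)
N(K) = K
o(A, t) = 1/2
U(f, s) = 1/2 - s
C = 81/16 (C = (1/2 - 1*(-1))**4 = (1/2 + 1)**4 = (3/2)**4 = 81/16 ≈ 5.0625)
C**2 = (81/16)**2 = 6561/256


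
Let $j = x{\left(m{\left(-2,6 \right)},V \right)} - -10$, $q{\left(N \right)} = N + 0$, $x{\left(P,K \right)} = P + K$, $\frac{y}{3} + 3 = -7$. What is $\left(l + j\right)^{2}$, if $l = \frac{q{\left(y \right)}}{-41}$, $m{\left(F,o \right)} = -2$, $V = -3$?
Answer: $\frac{55225}{1681} \approx 32.852$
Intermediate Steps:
$y = -30$ ($y = -9 + 3 \left(-7\right) = -9 - 21 = -30$)
$x{\left(P,K \right)} = K + P$
$q{\left(N \right)} = N$
$j = 5$ ($j = \left(-3 - 2\right) - -10 = -5 + 10 = 5$)
$l = \frac{30}{41}$ ($l = - \frac{30}{-41} = \left(-30\right) \left(- \frac{1}{41}\right) = \frac{30}{41} \approx 0.73171$)
$\left(l + j\right)^{2} = \left(\frac{30}{41} + 5\right)^{2} = \left(\frac{235}{41}\right)^{2} = \frac{55225}{1681}$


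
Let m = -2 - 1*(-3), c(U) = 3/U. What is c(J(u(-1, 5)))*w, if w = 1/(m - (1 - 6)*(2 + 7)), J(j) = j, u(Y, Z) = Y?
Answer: -3/46 ≈ -0.065217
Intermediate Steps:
m = 1 (m = -2 + 3 = 1)
w = 1/46 (w = 1/(1 - (1 - 6)*(2 + 7)) = 1/(1 - (-5)*9) = 1/(1 - 1*(-45)) = 1/(1 + 45) = 1/46 ≈ 0.021739)
c(J(u(-1, 5)))*w = (3/(-1))*(1/46) = (3*(-1))*(1/46) = -3*1/46 = -3/46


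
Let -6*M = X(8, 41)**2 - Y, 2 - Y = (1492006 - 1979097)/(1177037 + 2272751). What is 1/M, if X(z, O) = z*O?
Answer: -6899576/123711535175 ≈ -5.5771e-5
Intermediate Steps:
X(z, O) = O*z
Y = 7386667/3449788 (Y = 2 - (1492006 - 1979097)/(1177037 + 2272751) = 2 - (-487091)/3449788 = 2 - 1*(-487091/3449788) = 2 + 487091/3449788 = 7386667/3449788 ≈ 2.1412)
M = -123711535175/6899576 (M = -((41*8)**2 - 1*7386667/3449788)/6 = -(328**2 - 7386667/3449788)/6 = -(107584 - 7386667/3449788)/6 = -1/6*371134605525/3449788 = -123711535175/6899576 ≈ -17930.)
1/M = 1/(-123711535175/6899576) = -6899576/123711535175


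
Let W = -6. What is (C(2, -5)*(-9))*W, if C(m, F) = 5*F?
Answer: -1350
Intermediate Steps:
(C(2, -5)*(-9))*W = ((5*(-5))*(-9))*(-6) = -25*(-9)*(-6) = 225*(-6) = -1350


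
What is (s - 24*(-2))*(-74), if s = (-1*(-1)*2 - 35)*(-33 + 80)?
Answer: 111222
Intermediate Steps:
s = -1551 (s = (1*2 - 35)*47 = (2 - 35)*47 = -33*47 = -1551)
(s - 24*(-2))*(-74) = (-1551 - 24*(-2))*(-74) = (-1551 + 48)*(-74) = -1503*(-74) = 111222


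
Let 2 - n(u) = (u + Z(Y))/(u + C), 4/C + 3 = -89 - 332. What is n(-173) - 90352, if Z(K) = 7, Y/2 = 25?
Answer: -1656946246/18339 ≈ -90351.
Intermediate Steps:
Y = 50 (Y = 2*25 = 50)
C = -1/106 (C = 4/(-3 + (-89 - 332)) = 4/(-3 - 421) = 4/(-424) = 4*(-1/424) = -1/106 ≈ -0.0094340)
n(u) = 2 - (7 + u)/(-1/106 + u) (n(u) = 2 - (u + 7)/(u - 1/106) = 2 - (7 + u)/(-1/106 + u))
n(-173) - 90352 = 2*(-372 + 53*(-173))/(-1 + 106*(-173)) - 90352 = 2*(-372 - 9169)/(-1 - 18338) - 90352 = 2*(-9541)/(-18339) - 90352 = 2*(-1/18339)*(-9541) - 90352 = 19082/18339 - 90352 = -1656946246/18339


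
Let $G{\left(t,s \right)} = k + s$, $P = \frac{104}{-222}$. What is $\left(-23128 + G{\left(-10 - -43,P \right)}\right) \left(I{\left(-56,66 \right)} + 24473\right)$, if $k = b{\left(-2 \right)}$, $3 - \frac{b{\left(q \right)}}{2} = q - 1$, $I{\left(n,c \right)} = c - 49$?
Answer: $- \frac{62839576720}{111} \approx -5.6612 \cdot 10^{8}$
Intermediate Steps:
$I{\left(n,c \right)} = -49 + c$ ($I{\left(n,c \right)} = c - 49 = -49 + c$)
$b{\left(q \right)} = 8 - 2 q$ ($b{\left(q \right)} = 6 - 2 \left(q - 1\right) = 6 - 2 \left(-1 + q\right) = 6 - \left(-2 + 2 q\right) = 8 - 2 q$)
$k = 12$ ($k = 8 - -4 = 8 + 4 = 12$)
$P = - \frac{52}{111}$ ($P = 104 \left(- \frac{1}{222}\right) = - \frac{52}{111} \approx -0.46847$)
$G{\left(t,s \right)} = 12 + s$
$\left(-23128 + G{\left(-10 - -43,P \right)}\right) \left(I{\left(-56,66 \right)} + 24473\right) = \left(-23128 + \left(12 - \frac{52}{111}\right)\right) \left(\left(-49 + 66\right) + 24473\right) = \left(-23128 + \frac{1280}{111}\right) \left(17 + 24473\right) = \left(- \frac{2565928}{111}\right) 24490 = - \frac{62839576720}{111}$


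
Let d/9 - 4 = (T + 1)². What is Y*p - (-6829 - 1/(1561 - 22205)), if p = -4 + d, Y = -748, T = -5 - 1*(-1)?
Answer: -1603935581/20644 ≈ -77695.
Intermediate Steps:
T = -4 (T = -5 + 1 = -4)
d = 117 (d = 36 + 9*(-4 + 1)² = 36 + 9*(-3)² = 36 + 9*9 = 36 + 81 = 117)
p = 113 (p = -4 + 117 = 113)
Y*p - (-6829 - 1/(1561 - 22205)) = -748*113 - (-6829 - 1/(1561 - 22205)) = -84524 - (-6829 - 1/(-20644)) = -84524 - (-6829 - 1*(-1/20644)) = -84524 - (-6829 + 1/20644) = -84524 - 1*(-140977875/20644) = -84524 + 140977875/20644 = -1603935581/20644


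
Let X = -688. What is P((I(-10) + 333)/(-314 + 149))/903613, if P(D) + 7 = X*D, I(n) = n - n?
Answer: 75983/49698715 ≈ 0.0015289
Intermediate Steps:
I(n) = 0
P(D) = -7 - 688*D
P((I(-10) + 333)/(-314 + 149))/903613 = (-7 - 688*(0 + 333)/(-314 + 149))/903613 = (-7 - 229104/(-165))*(1/903613) = (-7 - 229104*(-1)/165)*(1/903613) = (-7 - 688*(-111/55))*(1/903613) = (-7 + 76368/55)*(1/903613) = (75983/55)*(1/903613) = 75983/49698715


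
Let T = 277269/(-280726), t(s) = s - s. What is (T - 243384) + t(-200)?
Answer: -68324494053/280726 ≈ -2.4339e+5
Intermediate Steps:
t(s) = 0
T = -277269/280726 (T = 277269*(-1/280726) = -277269/280726 ≈ -0.98769)
(T - 243384) + t(-200) = (-277269/280726 - 243384) + 0 = -68324494053/280726 + 0 = -68324494053/280726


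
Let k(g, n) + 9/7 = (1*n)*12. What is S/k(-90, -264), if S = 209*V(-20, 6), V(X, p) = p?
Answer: -2926/7395 ≈ -0.39567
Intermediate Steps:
k(g, n) = -9/7 + 12*n (k(g, n) = -9/7 + (1*n)*12 = -9/7 + n*12 = -9/7 + 12*n)
S = 1254 (S = 209*6 = 1254)
S/k(-90, -264) = 1254/(-9/7 + 12*(-264)) = 1254/(-9/7 - 3168) = 1254/(-22185/7) = 1254*(-7/22185) = -2926/7395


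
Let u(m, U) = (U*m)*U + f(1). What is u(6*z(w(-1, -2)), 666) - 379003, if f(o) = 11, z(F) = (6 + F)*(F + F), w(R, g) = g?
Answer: -42960368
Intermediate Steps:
z(F) = 2*F*(6 + F) (z(F) = (6 + F)*(2*F) = 2*F*(6 + F))
u(m, U) = 11 + m*U² (u(m, U) = (U*m)*U + 11 = m*U² + 11 = 11 + m*U²)
u(6*z(w(-1, -2)), 666) - 379003 = (11 + (6*(2*(-2)*(6 - 2)))*666²) - 379003 = (11 + (6*(2*(-2)*4))*443556) - 379003 = (11 + (6*(-16))*443556) - 379003 = (11 - 96*443556) - 379003 = (11 - 42581376) - 379003 = -42581365 - 379003 = -42960368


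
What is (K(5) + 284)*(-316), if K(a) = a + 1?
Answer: -91640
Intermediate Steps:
K(a) = 1 + a
(K(5) + 284)*(-316) = ((1 + 5) + 284)*(-316) = (6 + 284)*(-316) = 290*(-316) = -91640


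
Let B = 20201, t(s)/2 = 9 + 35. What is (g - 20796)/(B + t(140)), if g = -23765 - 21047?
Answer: -65608/20289 ≈ -3.2337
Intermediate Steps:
t(s) = 88 (t(s) = 2*(9 + 35) = 2*44 = 88)
g = -44812
(g - 20796)/(B + t(140)) = (-44812 - 20796)/(20201 + 88) = -65608/20289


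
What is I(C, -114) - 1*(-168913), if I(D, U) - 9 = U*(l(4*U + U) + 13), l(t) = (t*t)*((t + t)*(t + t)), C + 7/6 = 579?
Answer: -48135364392560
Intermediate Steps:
C = 3467/6 (C = -7/6 + 579 = 3467/6 ≈ 577.83)
l(t) = 4*t⁴ (l(t) = t²*((2*t)*(2*t)) = t²*(4*t²) = 4*t⁴)
I(D, U) = 9 + U*(13 + 2500*U⁴) (I(D, U) = 9 + U*(4*(4*U + U)⁴ + 13) = 9 + U*(4*(5*U)⁴ + 13) = 9 + U*(4*(625*U⁴) + 13) = 9 + U*(2500*U⁴ + 13) = 9 + U*(13 + 2500*U⁴))
I(C, -114) - 1*(-168913) = (9 + 13*(-114) + 2500*(-114)⁵) - 1*(-168913) = (9 - 1482 + 2500*(-19254145824)) + 168913 = (9 - 1482 - 48135364560000) + 168913 = -48135364561473 + 168913 = -48135364392560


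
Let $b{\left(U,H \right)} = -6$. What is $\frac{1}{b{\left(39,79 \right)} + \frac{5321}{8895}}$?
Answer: $- \frac{8895}{48049} \approx -0.18512$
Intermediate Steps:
$\frac{1}{b{\left(39,79 \right)} + \frac{5321}{8895}} = \frac{1}{-6 + \frac{5321}{8895}} = \frac{1}{- \frac{48049}{8895}} = - \frac{8895}{48049}$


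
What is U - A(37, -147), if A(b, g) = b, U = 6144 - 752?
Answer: 5355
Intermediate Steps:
U = 5392
U - A(37, -147) = 5392 - 1*37 = 5392 - 37 = 5355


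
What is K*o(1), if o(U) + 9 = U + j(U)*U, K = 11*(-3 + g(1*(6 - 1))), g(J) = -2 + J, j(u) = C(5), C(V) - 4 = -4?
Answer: 0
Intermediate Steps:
C(V) = 0 (C(V) = 4 - 4 = 0)
j(u) = 0
K = 0 (K = 11*(-3 + (-2 + 1*(6 - 1))) = 11*(-3 + (-2 + 1*5)) = 11*(-3 + (-2 + 5)) = 11*(-3 + 3) = 11*0 = 0)
o(U) = -9 + U (o(U) = -9 + (U + 0*U) = -9 + (U + 0) = -9 + U)
K*o(1) = 0*(-9 + 1) = 0*(-8) = 0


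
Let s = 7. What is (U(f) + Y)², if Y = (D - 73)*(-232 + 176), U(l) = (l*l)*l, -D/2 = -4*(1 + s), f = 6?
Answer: 518400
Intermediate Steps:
D = 64 (D = -(-8)*(1 + 7) = -(-8)*8 = -2*(-32) = 64)
U(l) = l³ (U(l) = l²*l = l³)
Y = 504 (Y = (64 - 73)*(-232 + 176) = -9*(-56) = 504)
(U(f) + Y)² = (6³ + 504)² = (216 + 504)² = 720² = 518400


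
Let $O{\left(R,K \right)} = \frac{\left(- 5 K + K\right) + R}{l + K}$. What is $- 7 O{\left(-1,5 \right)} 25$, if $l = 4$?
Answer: $\frac{1225}{3} \approx 408.33$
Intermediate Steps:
$O{\left(R,K \right)} = \frac{R - 4 K}{4 + K}$ ($O{\left(R,K \right)} = \frac{\left(- 5 K + K\right) + R}{4 + K} = \frac{- 4 K + R}{4 + K} = \frac{R - 4 K}{4 + K}$)
$- 7 O{\left(-1,5 \right)} 25 = - 7 \frac{-1 - 20}{4 + 5} \cdot 25 = - 7 \frac{-1 - 20}{9} \cdot 25 = - 7 \cdot \frac{1}{9} \left(-21\right) 25 = \left(-7\right) \left(- \frac{7}{3}\right) 25 = \frac{49}{3} \cdot 25 = \frac{1225}{3}$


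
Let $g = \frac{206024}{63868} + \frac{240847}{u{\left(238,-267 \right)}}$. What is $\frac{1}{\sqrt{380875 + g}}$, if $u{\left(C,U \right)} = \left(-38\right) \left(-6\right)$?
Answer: $\frac{2 \sqrt{25825530130165227}}{198631949131} \approx 0.0016181$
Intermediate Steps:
$u{\left(C,U \right)} = 228$
$g = \frac{551049631}{520068}$ ($g = \frac{206024}{63868} + \frac{240847}{228} = 206024 \cdot \frac{1}{63868} + 240847 \cdot \frac{1}{228} = \frac{7358}{2281} + \frac{240847}{228} = \frac{551049631}{520068} \approx 1059.6$)
$\frac{1}{\sqrt{380875 + g}} = \frac{1}{\sqrt{380875 + \frac{551049631}{520068}}} = \frac{1}{\sqrt{\frac{198631949131}{520068}}} = \frac{1}{\frac{1}{260034} \sqrt{25825530130165227}} = \frac{2 \sqrt{25825530130165227}}{198631949131}$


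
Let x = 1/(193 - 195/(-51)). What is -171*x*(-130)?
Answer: 188955/1673 ≈ 112.94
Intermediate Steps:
x = 17/3346 (x = 1/(193 - 195*(-1/51)) = 1/(193 + 65/17) = 1/(3346/17) = 17/3346 ≈ 0.0050807)
-171*x*(-130) = -171*17/3346*(-130) = -2907/3346*(-130) = 188955/1673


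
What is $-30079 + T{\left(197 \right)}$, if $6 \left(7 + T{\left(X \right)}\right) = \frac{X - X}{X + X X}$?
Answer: $-30086$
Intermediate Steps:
$T{\left(X \right)} = -7$ ($T{\left(X \right)} = -7 + \frac{\left(X - X\right) \frac{1}{X + X X}}{6} = -7 + \frac{0 \frac{1}{X + X^{2}}}{6} = -7 + \frac{1}{6} \cdot 0 = -7 + 0 = -7$)
$-30079 + T{\left(197 \right)} = -30079 - 7 = -30086$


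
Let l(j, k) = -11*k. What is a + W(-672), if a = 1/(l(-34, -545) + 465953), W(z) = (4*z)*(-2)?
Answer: 2537192449/471948 ≈ 5376.0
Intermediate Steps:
W(z) = -8*z
a = 1/471948 (a = 1/(-11*(-545) + 465953) = 1/(5995 + 465953) = 1/471948 ≈ 2.1189e-6)
a + W(-672) = 1/471948 - 8*(-672) = 1/471948 + 5376 = 2537192449/471948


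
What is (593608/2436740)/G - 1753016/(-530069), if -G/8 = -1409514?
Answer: 6020942353301039629/1820585135231760840 ≈ 3.3071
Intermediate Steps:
G = 11276112 (G = -8*(-1409514) = 11276112)
(593608/2436740)/G - 1753016/(-530069) = (593608/2436740)/11276112 - 1753016/(-530069) = (593608*(1/2436740))*(1/11276112) - 1753016*(-1/530069) = (148402/609185)*(1/11276112) + 1753016/530069 = 74201/3434619144360 + 1753016/530069 = 6020942353301039629/1820585135231760840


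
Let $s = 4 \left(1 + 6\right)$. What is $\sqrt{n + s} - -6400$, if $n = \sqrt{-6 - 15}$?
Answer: $6400 + \sqrt{28 + i \sqrt{21}} \approx 6405.3 + 0.43158 i$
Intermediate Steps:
$s = 28$ ($s = 4 \cdot 7 = 28$)
$n = i \sqrt{21}$ ($n = \sqrt{-21} = i \sqrt{21} \approx 4.5826 i$)
$\sqrt{n + s} - -6400 = \sqrt{i \sqrt{21} + 28} - -6400 = \sqrt{28 + i \sqrt{21}} + 6400 = 6400 + \sqrt{28 + i \sqrt{21}}$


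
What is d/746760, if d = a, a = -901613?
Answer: -901613/746760 ≈ -1.2074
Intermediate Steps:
d = -901613
d/746760 = -901613/746760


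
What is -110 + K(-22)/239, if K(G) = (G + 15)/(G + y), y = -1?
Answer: -604663/5497 ≈ -110.00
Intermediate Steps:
K(G) = (15 + G)/(-1 + G) (K(G) = (G + 15)/(G - 1) = (15 + G)/(-1 + G))
-110 + K(-22)/239 = -110 + ((15 - 22)/(-1 - 22))/239 = -110 + (-7/(-23))*(1/239) = -110 - 1/23*(-7)*(1/239) = -110 + (7/23)*(1/239) = -110 + 7/5497 = -604663/5497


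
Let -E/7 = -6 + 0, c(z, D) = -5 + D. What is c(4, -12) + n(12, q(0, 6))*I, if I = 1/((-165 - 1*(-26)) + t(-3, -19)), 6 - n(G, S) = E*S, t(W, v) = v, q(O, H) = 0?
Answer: -1346/79 ≈ -17.038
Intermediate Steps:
E = 42 (E = -7*(-6 + 0) = -7*(-6) = 42)
n(G, S) = 6 - 42*S
I = -1/158 (I = 1/((-165 - 1*(-26)) - 19) = 1/((-165 + 26) - 19) = 1/(-139 - 19) = 1/(-158) = -1/158 ≈ -0.0063291)
c(4, -12) + n(12, q(0, 6))*I = (-5 - 12) + (6 - 42*0)*(-1/158) = -17 + (6 + 0)*(-1/158) = -17 + 6*(-1/158) = -17 - 3/79 = -1346/79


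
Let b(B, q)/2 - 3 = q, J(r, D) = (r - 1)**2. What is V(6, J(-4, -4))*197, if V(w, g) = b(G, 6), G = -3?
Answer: 3546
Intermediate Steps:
J(r, D) = (-1 + r)**2
b(B, q) = 6 + 2*q
V(w, g) = 18 (V(w, g) = 6 + 2*6 = 6 + 12 = 18)
V(6, J(-4, -4))*197 = 18*197 = 3546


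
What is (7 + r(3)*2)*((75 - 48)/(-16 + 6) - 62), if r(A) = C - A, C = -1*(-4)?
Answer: -5823/10 ≈ -582.30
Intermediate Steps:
C = 4
r(A) = 4 - A
(7 + r(3)*2)*((75 - 48)/(-16 + 6) - 62) = (7 + (4 - 1*3)*2)*((75 - 48)/(-16 + 6) - 62) = (7 + (4 - 3)*2)*(27/(-10) - 62) = (7 + 1*2)*(27*(-⅒) - 62) = (7 + 2)*(-27/10 - 62) = 9*(-647/10) = -5823/10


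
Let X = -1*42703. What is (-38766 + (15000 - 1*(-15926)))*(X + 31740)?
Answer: 85949920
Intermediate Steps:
X = -42703
(-38766 + (15000 - 1*(-15926)))*(X + 31740) = (-38766 + (15000 - 1*(-15926)))*(-42703 + 31740) = (-38766 + (15000 + 15926))*(-10963) = (-38766 + 30926)*(-10963) = -7840*(-10963) = 85949920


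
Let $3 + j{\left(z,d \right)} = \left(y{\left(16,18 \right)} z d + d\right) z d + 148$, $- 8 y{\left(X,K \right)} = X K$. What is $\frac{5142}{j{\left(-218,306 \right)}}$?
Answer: $- \frac{5142}{160218874007} \approx -3.2094 \cdot 10^{-8}$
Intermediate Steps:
$y{\left(X,K \right)} = - \frac{K X}{8}$ ($y{\left(X,K \right)} = - \frac{X K}{8} = - \frac{K X}{8}$)
$j{\left(z,d \right)} = 145 + d z \left(d - 36 d z\right)$ ($j{\left(z,d \right)} = -3 + \left(\left(\left(- \frac{1}{8}\right) 18 \cdot 16 z d + d\right) z d + 148\right) = -3 + \left(\left(- 36 z d + d\right) z d + 148\right) = -3 + \left(\left(- 36 d z + d\right) z d + 148\right) = -3 + \left(\left(d - 36 d z\right) z d + 148\right) = -3 + \left(z \left(d - 36 d z\right) d + 148\right) = -3 + \left(d z \left(d - 36 d z\right) + 148\right) = -3 + \left(148 + d z \left(d - 36 d z\right)\right) = 145 + d z \left(d - 36 d z\right)$)
$\frac{5142}{j{\left(-218,306 \right)}} = \frac{5142}{145 - 218 \cdot 306^{2} - 36 \cdot 306^{2} \left(-218\right)^{2}} = \frac{5142}{145 - 20412648 - 3370896 \cdot 47524} = \frac{5142}{145 - 20412648 - 160198461504} = \frac{5142}{-160218874007} = 5142 \left(- \frac{1}{160218874007}\right) = - \frac{5142}{160218874007}$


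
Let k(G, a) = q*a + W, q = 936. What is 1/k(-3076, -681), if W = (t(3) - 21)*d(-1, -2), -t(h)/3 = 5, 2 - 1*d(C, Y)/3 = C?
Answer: -1/637740 ≈ -1.5680e-6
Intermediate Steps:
d(C, Y) = 6 - 3*C
t(h) = -15 (t(h) = -3*5 = -15)
W = -324 (W = (-15 - 21)*(6 - 3*(-1)) = -36*(6 + 3) = -36*9 = -324)
k(G, a) = -324 + 936*a (k(G, a) = 936*a - 324 = -324 + 936*a)
1/k(-3076, -681) = 1/(-324 + 936*(-681)) = 1/(-324 - 637416) = 1/(-637740) = -1/637740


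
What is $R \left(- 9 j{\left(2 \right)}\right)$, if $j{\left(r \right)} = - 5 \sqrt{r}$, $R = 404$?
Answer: $18180 \sqrt{2} \approx 25710.0$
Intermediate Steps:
$R \left(- 9 j{\left(2 \right)}\right) = 404 \left(- 9 \left(- 5 \sqrt{2}\right)\right) = 404 \cdot 45 \sqrt{2} = 18180 \sqrt{2}$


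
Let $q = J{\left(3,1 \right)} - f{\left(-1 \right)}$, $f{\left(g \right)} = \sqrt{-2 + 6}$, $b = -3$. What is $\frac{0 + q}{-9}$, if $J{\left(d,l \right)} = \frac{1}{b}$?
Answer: $\frac{7}{27} \approx 0.25926$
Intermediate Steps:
$f{\left(g \right)} = 2$ ($f{\left(g \right)} = \sqrt{4} = 2$)
$J{\left(d,l \right)} = - \frac{1}{3}$ ($J{\left(d,l \right)} = \frac{1}{-3} = - \frac{1}{3}$)
$q = - \frac{7}{3}$ ($q = - \frac{1}{3} - 2 = - \frac{7}{3} \approx -2.3333$)
$\frac{0 + q}{-9} = \frac{0 - \frac{7}{3}}{-9} = \left(- \frac{1}{9}\right) \left(- \frac{7}{3}\right) = \frac{7}{27}$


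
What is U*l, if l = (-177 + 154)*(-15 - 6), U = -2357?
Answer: -1138431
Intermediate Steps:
l = 483 (l = -23*(-21) = 483)
U*l = -2357*483 = -1138431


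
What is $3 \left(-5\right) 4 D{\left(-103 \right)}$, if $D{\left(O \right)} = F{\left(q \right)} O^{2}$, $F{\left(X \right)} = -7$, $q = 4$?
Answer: $4455780$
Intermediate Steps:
$D{\left(O \right)} = - 7 O^{2}$
$3 \left(-5\right) 4 D{\left(-103 \right)} = 3 \left(-5\right) 4 \left(- 7 \left(-103\right)^{2}\right) = \left(-15\right) 4 \left(\left(-7\right) 10609\right) = \left(-60\right) \left(-74263\right) = 4455780$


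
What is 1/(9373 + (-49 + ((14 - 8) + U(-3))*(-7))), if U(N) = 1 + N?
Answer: 1/9296 ≈ 0.00010757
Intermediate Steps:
1/(9373 + (-49 + ((14 - 8) + U(-3))*(-7))) = 1/(9373 + (-49 + ((14 - 8) + (1 - 3))*(-7))) = 1/(9373 + (-49 + (6 - 2)*(-7))) = 1/(9373 + (-49 + 4*(-7))) = 1/(9373 + (-49 - 28)) = 1/(9373 - 77) = 1/9296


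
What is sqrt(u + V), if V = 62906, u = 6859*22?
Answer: 6*sqrt(5939) ≈ 462.39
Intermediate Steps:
u = 150898
sqrt(u + V) = sqrt(150898 + 62906) = sqrt(213804) = 6*sqrt(5939)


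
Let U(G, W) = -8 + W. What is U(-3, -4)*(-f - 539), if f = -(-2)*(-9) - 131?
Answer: 4680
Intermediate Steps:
f = -149 (f = -1*(-2)*(-9) - 131 = 2*(-9) - 131 = -18 - 131 = -149)
U(-3, -4)*(-f - 539) = (-8 - 4)*(-1*(-149) - 539) = -12*(149 - 539) = -12*(-390) = 4680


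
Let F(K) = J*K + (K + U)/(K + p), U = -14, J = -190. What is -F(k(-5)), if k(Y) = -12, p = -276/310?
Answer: -2279735/999 ≈ -2282.0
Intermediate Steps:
p = -138/155 (p = -276*1/310 = -138/155 ≈ -0.89032)
F(K) = -190*K + (-14 + K)/(-138/155 + K) (F(K) = -190*K + (K - 14)/(K - 138/155) = -190*K + (-14 + K)/(-138/155 + K))
-F(k(-5)) = -5*(-434 - 5890*(-12)² + 5275*(-12))/(-138 + 155*(-12)) = -5*(-434 - 5890*144 - 63300)/(-138 - 1860) = -5*(-434 - 848160 - 63300)/(-1998) = -5*(-1)*(-911894)/1998 = -1*2279735/999 = -2279735/999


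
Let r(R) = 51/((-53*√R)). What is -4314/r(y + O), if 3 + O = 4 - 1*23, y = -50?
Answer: 457284*I*√2/17 ≈ 38041.0*I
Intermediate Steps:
O = -22 (O = -3 + (4 - 1*23) = -3 + (4 - 23) = -3 - 19 = -22)
r(R) = -51/(53*√R) (r(R) = 51*(-1/(53*√R)) = -51/(53*√R))
-4314/r(y + O) = -4314*(-53*√(-50 - 22)/51) = -4314*(-106*I*√2/17) = -(-457284)*I*√2/17 = 457284*I*√2/17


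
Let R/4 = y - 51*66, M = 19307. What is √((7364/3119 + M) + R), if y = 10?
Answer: √57253739479/3119 ≈ 76.716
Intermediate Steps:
R = -13424 (R = 4*(10 - 51*66) = 4*(10 - 3366) = 4*(-3356) = -13424)
√((7364/3119 + M) + R) = √((7364/3119 + 19307) - 13424) = √(60225897/3119 - 13424) = √(18356441/3119) = √57253739479/3119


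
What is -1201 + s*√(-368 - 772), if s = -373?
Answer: -1201 - 746*I*√285 ≈ -1201.0 - 12594.0*I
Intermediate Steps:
-1201 + s*√(-368 - 772) = -1201 - 373*√(-368 - 772) = -1201 - 746*I*√285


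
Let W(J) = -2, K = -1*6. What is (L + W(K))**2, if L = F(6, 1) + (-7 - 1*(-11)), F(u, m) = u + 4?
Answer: 144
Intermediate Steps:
K = -6
F(u, m) = 4 + u
L = 14 (L = (4 + 6) + (-7 - 1*(-11)) = 10 + (-7 + 11) = 10 + 4 = 14)
(L + W(K))**2 = (14 - 2)**2 = 12**2 = 144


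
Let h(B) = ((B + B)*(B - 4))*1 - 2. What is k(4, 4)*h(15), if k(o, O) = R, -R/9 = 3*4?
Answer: -35424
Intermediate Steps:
R = -108 (R = -27*4 = -9*12 = -108)
k(o, O) = -108
h(B) = -2 + 2*B*(-4 + B) (h(B) = ((2*B)*(-4 + B))*1 - 2 = (2*B*(-4 + B))*1 - 2 = 2*B*(-4 + B) - 2 = -2 + 2*B*(-4 + B))
k(4, 4)*h(15) = -108*(-2 - 8*15 + 2*15**2) = -108*(-2 - 120 + 2*225) = -108*(-2 - 120 + 450) = -108*328 = -35424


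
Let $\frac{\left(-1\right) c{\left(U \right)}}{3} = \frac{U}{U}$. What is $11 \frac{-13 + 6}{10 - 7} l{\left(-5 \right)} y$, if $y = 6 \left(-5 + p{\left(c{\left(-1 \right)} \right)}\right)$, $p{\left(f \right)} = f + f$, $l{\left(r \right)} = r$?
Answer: $-8470$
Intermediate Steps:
$c{\left(U \right)} = -3$ ($c{\left(U \right)} = - 3 \frac{U}{U} = \left(-3\right) 1 = -3$)
$p{\left(f \right)} = 2 f$
$y = -66$ ($y = 6 \left(-5 + 2 \left(-3\right)\right) = 6 \left(-5 - 6\right) = 6 \left(-11\right) = -66$)
$11 \frac{-13 + 6}{10 - 7} l{\left(-5 \right)} y = 11 \frac{-13 + 6}{10 - 7} \left(-5\right) \left(-66\right) = 11 \left(- \frac{7}{3}\right) \left(-5\right) \left(-66\right) = \left(- \frac{77}{3}\right) \left(-5\right) \left(-66\right) = \frac{385}{3} \left(-66\right) = -8470$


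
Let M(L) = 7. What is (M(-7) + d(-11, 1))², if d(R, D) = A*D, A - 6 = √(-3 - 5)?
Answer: 161 + 52*I*√2 ≈ 161.0 + 73.539*I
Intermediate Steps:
A = 6 + 2*I*√2 (A = 6 + √(-3 - 5) = 6 + √(-8) = 6 + 2*I*√2 ≈ 6.0 + 2.8284*I)
d(R, D) = D*(6 + 2*I*√2) (d(R, D) = (6 + 2*I*√2)*D = D*(6 + 2*I*√2))
(M(-7) + d(-11, 1))² = (7 + 2*1*(3 + I*√2))² = (7 + (6 + 2*I*√2))² = (13 + 2*I*√2)²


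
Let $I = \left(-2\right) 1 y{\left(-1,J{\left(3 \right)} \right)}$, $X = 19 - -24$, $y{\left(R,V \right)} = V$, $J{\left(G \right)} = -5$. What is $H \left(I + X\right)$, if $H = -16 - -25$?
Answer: $477$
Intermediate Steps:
$H = 9$ ($H = -16 + 25 = 9$)
$X = 43$ ($X = 19 + 24 = 43$)
$I = 10$ ($I = \left(-2\right) 1 \left(-5\right) = \left(-2\right) \left(-5\right) = 10$)
$H \left(I + X\right) = 9 \left(10 + 43\right) = 9 \cdot 53 = 477$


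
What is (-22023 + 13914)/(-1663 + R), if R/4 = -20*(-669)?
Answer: -8109/51857 ≈ -0.15637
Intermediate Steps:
R = 53520 (R = 4*(-20*(-669)) = 4*13380 = 53520)
(-22023 + 13914)/(-1663 + R) = (-22023 + 13914)/(-1663 + 53520) = -8109/51857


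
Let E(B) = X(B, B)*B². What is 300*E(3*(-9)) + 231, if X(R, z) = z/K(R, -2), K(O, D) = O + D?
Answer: 5911599/29 ≈ 2.0385e+5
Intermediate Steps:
K(O, D) = D + O
X(R, z) = z/(-2 + R)
E(B) = B³/(-2 + B) (E(B) = (B/(-2 + B))*B² = B³/(-2 + B))
300*E(3*(-9)) + 231 = 300*((3*(-9))³/(-2 + 3*(-9))) + 231 = 300*((-27)³/(-2 - 27)) + 231 = 300*(-19683/(-29)) + 231 = 300*(-19683*(-1/29)) + 231 = 300*(19683/29) + 231 = 5904900/29 + 231 = 5911599/29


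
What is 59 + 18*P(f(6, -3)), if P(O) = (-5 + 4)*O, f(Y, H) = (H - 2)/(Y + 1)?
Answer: 503/7 ≈ 71.857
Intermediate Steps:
f(Y, H) = (-2 + H)/(1 + Y)
P(O) = -O
59 + 18*P(f(6, -3)) = 59 + 18*(-(-2 - 3)/(1 + 6)) = 59 + 18*(-(-5)/7) = 59 + 18*(-1*(-5/7)) = 59 + 18*(5/7) = 59 + 90/7 = 503/7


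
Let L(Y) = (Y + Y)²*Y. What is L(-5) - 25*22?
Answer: -1050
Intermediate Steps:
L(Y) = 4*Y³ (L(Y) = (2*Y)²*Y = (4*Y²)*Y = 4*Y³)
L(-5) - 25*22 = 4*(-5)³ - 25*22 = 4*(-125) - 550 = -500 - 550 = -1050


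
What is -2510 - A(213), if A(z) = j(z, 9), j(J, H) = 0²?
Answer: -2510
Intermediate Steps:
j(J, H) = 0
A(z) = 0
-2510 - A(213) = -2510 - 1*0 = -2510 + 0 = -2510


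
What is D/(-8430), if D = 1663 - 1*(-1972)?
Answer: -727/1686 ≈ -0.43120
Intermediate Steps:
D = 3635 (D = 1663 + 1972 = 3635)
D/(-8430) = 3635/(-8430) = 3635*(-1/8430) = -727/1686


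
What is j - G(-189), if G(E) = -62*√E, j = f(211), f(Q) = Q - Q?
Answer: 186*I*√21 ≈ 852.36*I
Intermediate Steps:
f(Q) = 0
j = 0
j - G(-189) = 0 - (-62)*√(-189) = 0 - (-62)*3*I*√21 = 0 - (-186)*I*√21 = 0 + 186*I*√21 = 186*I*√21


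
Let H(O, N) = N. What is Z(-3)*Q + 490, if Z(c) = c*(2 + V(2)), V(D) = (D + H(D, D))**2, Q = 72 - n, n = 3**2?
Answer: -2912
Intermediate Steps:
n = 9
Q = 63 (Q = 72 - 1*9 = 72 - 9 = 63)
V(D) = 4*D**2 (V(D) = (D + D)**2 = (2*D)**2 = 4*D**2)
Z(c) = 18*c (Z(c) = c*(2 + 4*2**2) = c*(2 + 4*4) = c*(2 + 16) = c*18 = 18*c)
Z(-3)*Q + 490 = (18*(-3))*63 + 490 = -54*63 + 490 = -3402 + 490 = -2912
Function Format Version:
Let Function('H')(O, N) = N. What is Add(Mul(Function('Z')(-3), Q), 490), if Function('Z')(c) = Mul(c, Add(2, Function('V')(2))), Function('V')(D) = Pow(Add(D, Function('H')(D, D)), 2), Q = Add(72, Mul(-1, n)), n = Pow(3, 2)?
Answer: -2912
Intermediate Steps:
n = 9
Q = 63 (Q = Add(72, Mul(-1, 9)) = Add(72, -9) = 63)
Function('V')(D) = Mul(4, Pow(D, 2)) (Function('V')(D) = Pow(Add(D, D), 2) = Pow(Mul(2, D), 2) = Mul(4, Pow(D, 2)))
Function('Z')(c) = Mul(18, c) (Function('Z')(c) = Mul(c, Add(2, Mul(4, Pow(2, 2)))) = Mul(c, Add(2, Mul(4, 4))) = Mul(c, Add(2, 16)) = Mul(c, 18) = Mul(18, c))
Add(Mul(Function('Z')(-3), Q), 490) = Add(Mul(Mul(18, -3), 63), 490) = Add(Mul(-54, 63), 490) = Add(-3402, 490) = -2912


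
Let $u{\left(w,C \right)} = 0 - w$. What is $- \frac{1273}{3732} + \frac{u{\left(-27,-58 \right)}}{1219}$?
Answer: $- \frac{1451023}{4549308} \approx -0.31895$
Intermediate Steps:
$u{\left(w,C \right)} = - w$
$- \frac{1273}{3732} + \frac{u{\left(-27,-58 \right)}}{1219} = - \frac{1273}{3732} + \frac{\left(-1\right) \left(-27\right)}{1219} = \left(-1273\right) \frac{1}{3732} + 27 \cdot \frac{1}{1219} = - \frac{1273}{3732} + \frac{27}{1219} = - \frac{1451023}{4549308}$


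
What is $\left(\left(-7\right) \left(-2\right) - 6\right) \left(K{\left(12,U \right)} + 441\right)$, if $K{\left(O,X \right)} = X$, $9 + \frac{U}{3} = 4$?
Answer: $3408$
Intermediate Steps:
$U = -15$ ($U = -27 + 3 \cdot 4 = -27 + 12 = -15$)
$\left(\left(-7\right) \left(-2\right) - 6\right) \left(K{\left(12,U \right)} + 441\right) = \left(\left(-7\right) \left(-2\right) - 6\right) \left(-15 + 441\right) = \left(14 - 6\right) 426 = 8 \cdot 426 = 3408$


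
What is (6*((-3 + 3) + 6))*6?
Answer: 216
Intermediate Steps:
(6*((-3 + 3) + 6))*6 = (6*(0 + 6))*6 = (6*6)*6 = 36*6 = 216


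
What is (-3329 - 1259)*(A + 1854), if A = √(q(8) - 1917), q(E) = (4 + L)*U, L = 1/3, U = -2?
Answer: -8506152 - 4588*I*√17331/3 ≈ -8.5061e+6 - 2.0133e+5*I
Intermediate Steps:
L = ⅓ ≈ 0.33333
q(E) = -26/3 (q(E) = (4 + ⅓)*(-2) = (13/3)*(-2) = -26/3)
A = I*√17331/3 (A = √(-26/3 - 1917) = √(-5777/3) = I*√17331/3 ≈ 43.882*I)
(-3329 - 1259)*(A + 1854) = (-3329 - 1259)*(I*√17331/3 + 1854) = -4588*(1854 + I*√17331/3) = -8506152 - 4588*I*√17331/3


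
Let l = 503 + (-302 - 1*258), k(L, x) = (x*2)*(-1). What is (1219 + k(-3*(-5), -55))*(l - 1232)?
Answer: -1713081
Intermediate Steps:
k(L, x) = -2*x (k(L, x) = (2*x)*(-1) = -2*x)
l = -57 (l = 503 + (-302 - 258) = 503 - 560 = -57)
(1219 + k(-3*(-5), -55))*(l - 1232) = (1219 - 2*(-55))*(-57 - 1232) = (1219 + 110)*(-1289) = 1329*(-1289) = -1713081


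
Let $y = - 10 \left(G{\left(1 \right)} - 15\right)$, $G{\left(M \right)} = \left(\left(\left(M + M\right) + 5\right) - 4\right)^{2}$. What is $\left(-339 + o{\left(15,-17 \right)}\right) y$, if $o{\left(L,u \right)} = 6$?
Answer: $-19980$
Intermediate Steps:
$G{\left(M \right)} = \left(1 + 2 M\right)^{2}$ ($G{\left(M \right)} = \left(\left(2 M + 5\right) - 4\right)^{2} = \left(\left(5 + 2 M\right) - 4\right)^{2} = \left(1 + 2 M\right)^{2}$)
$y = 60$ ($y = - 10 \left(\left(1 + 2 \cdot 1\right)^{2} - 15\right) = - 10 \left(\left(1 + 2\right)^{2} - 15\right) = - 10 \left(3^{2} - 15\right) = - 10 \left(9 - 15\right) = \left(-10\right) \left(-6\right) = 60$)
$\left(-339 + o{\left(15,-17 \right)}\right) y = \left(-339 + 6\right) 60 = \left(-333\right) 60 = -19980$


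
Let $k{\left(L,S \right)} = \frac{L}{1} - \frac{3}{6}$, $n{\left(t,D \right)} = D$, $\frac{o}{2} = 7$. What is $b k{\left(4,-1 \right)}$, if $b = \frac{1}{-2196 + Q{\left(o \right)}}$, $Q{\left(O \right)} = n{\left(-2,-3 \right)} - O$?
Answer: $- \frac{7}{4426} \approx -0.0015816$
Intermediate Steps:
$o = 14$ ($o = 2 \cdot 7 = 14$)
$Q{\left(O \right)} = -3 - O$
$k{\left(L,S \right)} = - \frac{1}{2} + L$ ($k{\left(L,S \right)} = L 1 - \frac{1}{2} = L - \frac{1}{2} = - \frac{1}{2} + L$)
$b = - \frac{1}{2213}$ ($b = \frac{1}{-2196 - 17} = \frac{1}{-2213} = - \frac{1}{2213} \approx -0.00045188$)
$b k{\left(4,-1 \right)} = - \frac{- \frac{1}{2} + 4}{2213} = \left(- \frac{1}{2213}\right) \frac{7}{2} = - \frac{7}{4426}$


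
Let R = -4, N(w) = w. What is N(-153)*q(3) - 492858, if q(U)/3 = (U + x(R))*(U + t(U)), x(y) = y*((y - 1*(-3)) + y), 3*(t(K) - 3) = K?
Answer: -566757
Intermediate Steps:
t(K) = 3 + K/3
x(y) = y*(3 + 2*y) (x(y) = y*((y + 3) + y) = y*((3 + y) + y) = y*(3 + 2*y))
q(U) = 3*(3 + 4*U/3)*(20 + U) (q(U) = 3*((U - 4*(3 + 2*(-4)))*(U + (3 + U/3))) = 3*((U - 4*(3 - 8))*(3 + 4*U/3)) = 3*((U - 4*(-5))*(3 + 4*U/3)) = 3*((U + 20)*(3 + 4*U/3)) = 3*((20 + U)*(3 + 4*U/3)) = 3*((3 + 4*U/3)*(20 + U)) = 3*(3 + 4*U/3)*(20 + U))
N(-153)*q(3) - 492858 = -153*(180 + 4*3**2 + 89*3) - 492858 = -153*(180 + 4*9 + 267) - 492858 = -153*(180 + 36 + 267) - 492858 = -153*483 - 492858 = -73899 - 492858 = -566757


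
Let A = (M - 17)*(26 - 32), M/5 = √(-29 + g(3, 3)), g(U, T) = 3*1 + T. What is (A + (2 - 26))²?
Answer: -14616 - 4680*I*√23 ≈ -14616.0 - 22445.0*I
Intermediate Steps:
g(U, T) = 3 + T
M = 5*I*√23 (M = 5*√(-29 + (3 + 3)) = 5*√(-29 + 6) = 5*√(-23) = 5*(I*√23) = 5*I*√23 ≈ 23.979*I)
A = 102 - 30*I*√23 (A = (5*I*√23 - 17)*(26 - 32) = (-17 + 5*I*√23)*(-6) = 102 - 30*I*√23 ≈ 102.0 - 143.88*I)
(A + (2 - 26))² = ((102 - 30*I*√23) + (2 - 26))² = ((102 - 30*I*√23) - 24)² = (78 - 30*I*√23)²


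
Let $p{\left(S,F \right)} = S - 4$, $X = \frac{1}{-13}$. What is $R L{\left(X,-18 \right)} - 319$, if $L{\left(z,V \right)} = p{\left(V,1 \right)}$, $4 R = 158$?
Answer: $-1188$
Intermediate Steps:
$R = \frac{79}{2}$ ($R = \frac{1}{4} \cdot 158 = \frac{79}{2} \approx 39.5$)
$X = - \frac{1}{13} \approx -0.076923$
$p{\left(S,F \right)} = -4 + S$
$L{\left(z,V \right)} = -4 + V$
$R L{\left(X,-18 \right)} - 319 = \frac{79 \left(-4 - 18\right)}{2} - 319 = \frac{79}{2} \left(-22\right) - 319 = -869 - 319 = -1188$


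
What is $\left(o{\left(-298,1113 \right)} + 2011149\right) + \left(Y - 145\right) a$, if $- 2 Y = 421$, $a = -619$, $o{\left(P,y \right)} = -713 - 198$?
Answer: $\frac{4460585}{2} \approx 2.2303 \cdot 10^{6}$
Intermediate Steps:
$o{\left(P,y \right)} = -911$ ($o{\left(P,y \right)} = -713 - 198 = -911$)
$Y = - \frac{421}{2}$ ($Y = \left(- \frac{1}{2}\right) 421 = - \frac{421}{2} \approx -210.5$)
$\left(o{\left(-298,1113 \right)} + 2011149\right) + \left(Y - 145\right) a = \left(-911 + 2011149\right) + \left(- \frac{421}{2} - 145\right) \left(-619\right) = 2010238 - - \frac{440109}{2} = 2010238 + \frac{440109}{2} = \frac{4460585}{2}$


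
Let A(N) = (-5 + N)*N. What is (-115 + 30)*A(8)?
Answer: -2040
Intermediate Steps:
A(N) = N*(-5 + N)
(-115 + 30)*A(8) = (-115 + 30)*(8*(-5 + 8)) = -680*3 = -85*24 = -2040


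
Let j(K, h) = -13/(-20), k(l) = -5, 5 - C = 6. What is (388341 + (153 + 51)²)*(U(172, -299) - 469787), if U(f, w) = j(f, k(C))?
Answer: -4039758593739/20 ≈ -2.0199e+11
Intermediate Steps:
C = -1 (C = 5 - 1*6 = 5 - 6 = -1)
j(K, h) = 13/20 (j(K, h) = -13*(-1/20) = 13/20)
U(f, w) = 13/20
(388341 + (153 + 51)²)*(U(172, -299) - 469787) = (388341 + (153 + 51)²)*(13/20 - 469787) = (388341 + 204²)*(-9395727/20) = (388341 + 41616)*(-9395727/20) = 429957*(-9395727/20) = -4039758593739/20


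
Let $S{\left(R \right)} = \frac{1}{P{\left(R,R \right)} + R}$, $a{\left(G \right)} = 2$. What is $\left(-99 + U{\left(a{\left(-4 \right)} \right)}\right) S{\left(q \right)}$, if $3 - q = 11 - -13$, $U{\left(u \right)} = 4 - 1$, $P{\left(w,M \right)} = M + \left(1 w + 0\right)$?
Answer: $\frac{32}{21} \approx 1.5238$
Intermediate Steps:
$P{\left(w,M \right)} = M + w$ ($P{\left(w,M \right)} = M + \left(w + 0\right) = M + w$)
$U{\left(u \right)} = 3$ ($U{\left(u \right)} = 4 - 1 = 3$)
$q = -21$ ($q = 3 - \left(11 - -13\right) = 3 - \left(11 + 13\right) = 3 - 24 = -21$)
$S{\left(R \right)} = \frac{1}{3 R}$ ($S{\left(R \right)} = \frac{1}{\left(R + R\right) + R} = \frac{1}{2 R + R} = \frac{1}{3 R}$)
$\left(-99 + U{\left(a{\left(-4 \right)} \right)}\right) S{\left(q \right)} = \left(-99 + 3\right) \frac{1}{3 \left(-21\right)} = - 96 \cdot \frac{1}{3} \left(- \frac{1}{21}\right) = \left(-96\right) \left(- \frac{1}{63}\right) = \frac{32}{21}$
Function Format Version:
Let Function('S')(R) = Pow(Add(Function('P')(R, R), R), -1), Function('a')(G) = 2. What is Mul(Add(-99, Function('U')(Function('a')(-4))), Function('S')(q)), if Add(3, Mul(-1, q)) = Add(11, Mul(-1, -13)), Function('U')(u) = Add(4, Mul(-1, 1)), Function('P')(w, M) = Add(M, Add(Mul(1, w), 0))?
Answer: Rational(32, 21) ≈ 1.5238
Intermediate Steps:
Function('P')(w, M) = Add(M, w) (Function('P')(w, M) = Add(M, Add(w, 0)) = Add(M, w))
Function('U')(u) = 3 (Function('U')(u) = Add(4, -1) = 3)
q = -21 (q = Add(3, Mul(-1, Add(11, Mul(-1, -13)))) = Add(3, Mul(-1, Add(11, 13))) = Add(3, Mul(-1, 24)) = Add(3, -24) = -21)
Function('S')(R) = Mul(Rational(1, 3), Pow(R, -1)) (Function('S')(R) = Pow(Add(Add(R, R), R), -1) = Pow(Add(Mul(2, R), R), -1) = Pow(Mul(3, R), -1) = Mul(Rational(1, 3), Pow(R, -1)))
Mul(Add(-99, Function('U')(Function('a')(-4))), Function('S')(q)) = Mul(Add(-99, 3), Mul(Rational(1, 3), Pow(-21, -1))) = Mul(-96, Mul(Rational(1, 3), Rational(-1, 21))) = Mul(-96, Rational(-1, 63)) = Rational(32, 21)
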